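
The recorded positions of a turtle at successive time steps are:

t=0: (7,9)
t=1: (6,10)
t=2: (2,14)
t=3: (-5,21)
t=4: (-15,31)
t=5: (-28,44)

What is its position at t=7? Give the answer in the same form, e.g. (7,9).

(-63,79)

Taking differences between consecutive positions: (-1,+1), (-4,+4), (-7,+7), (-10,+10), (-13,+13). These grow by (-3,+3) each step.
step 6: (-28,44) + (-16,+16) → (-44,60)
step 7: (-44,60) + (-19,+19) → (-63,79)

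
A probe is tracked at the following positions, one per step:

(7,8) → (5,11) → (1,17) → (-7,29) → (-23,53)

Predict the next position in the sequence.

(-55,101)

The jumps are (-2,+3), (-4,+6), (-8,+12), (-16,+24) — a geometric progression with ratio 2.
step 5: (-23,53) + (-32,+48) → (-55,101)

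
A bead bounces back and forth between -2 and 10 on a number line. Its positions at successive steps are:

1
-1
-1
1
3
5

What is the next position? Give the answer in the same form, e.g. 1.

7

The value travels 2 per step and bounces off the walls at -2 and 10.
  step 6: 5 → 7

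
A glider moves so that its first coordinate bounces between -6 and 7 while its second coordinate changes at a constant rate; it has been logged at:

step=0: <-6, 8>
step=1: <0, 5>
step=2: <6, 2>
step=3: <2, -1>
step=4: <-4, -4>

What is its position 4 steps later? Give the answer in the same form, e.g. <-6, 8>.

The first coordinate travels 6 per step and bounces off the walls at -6 and 7.
  step 5: -4 → -2
  step 6: -2 → 4
  step 7: 4 → 4
  step 8: 4 → -2
The second coordinate changes by -3 each step: at step 8 it is -16.

<-2, -16>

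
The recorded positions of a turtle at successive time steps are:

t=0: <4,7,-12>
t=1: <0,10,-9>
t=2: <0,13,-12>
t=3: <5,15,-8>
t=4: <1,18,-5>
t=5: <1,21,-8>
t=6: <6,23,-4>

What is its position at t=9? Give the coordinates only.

Differencing gives <-4,+3,+3>, <+0,+3,-3>, <+5,+2,+4>, <-4,+3,+3>, <+0,+3,-3>, <+5,+2,+4>. This is the pattern <-4,+3,+3>, <+0,+3,-3>, <+5,+2,+4> repeated.
step 7: apply <-4,+3,+3> → <2,26,-1>
step 8: apply <+0,+3,-3> → <2,29,-4>
step 9: apply <+5,+2,+4> → <7,31,0>

<7,31,0>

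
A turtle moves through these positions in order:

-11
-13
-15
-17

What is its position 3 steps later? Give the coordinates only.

Each step adds -2 to the position.
step 4: -17 − 2 → -19
step 5: -19 − 2 → -21
step 6: -21 − 2 → -23

-23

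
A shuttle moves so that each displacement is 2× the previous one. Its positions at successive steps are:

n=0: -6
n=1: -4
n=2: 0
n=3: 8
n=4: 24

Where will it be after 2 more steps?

The jumps are +2, +4, +8, +16 — a geometric progression with ratio 2.
step 5: 24 + 32 → 56
step 6: 56 + 64 → 120

120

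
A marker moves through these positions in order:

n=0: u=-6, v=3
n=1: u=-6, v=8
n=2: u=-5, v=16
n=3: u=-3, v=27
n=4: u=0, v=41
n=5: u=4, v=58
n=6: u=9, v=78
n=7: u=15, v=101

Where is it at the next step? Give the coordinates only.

u=22, v=127

Taking differences between consecutive positions: (+0, +5), (+1, +8), (+2, +11), (+3, +14), (+4, +17), (+5, +20), (+6, +23). These grow by (+1, +3) each step.
step 8: u=15, v=101 + (+7, +26) → u=22, v=127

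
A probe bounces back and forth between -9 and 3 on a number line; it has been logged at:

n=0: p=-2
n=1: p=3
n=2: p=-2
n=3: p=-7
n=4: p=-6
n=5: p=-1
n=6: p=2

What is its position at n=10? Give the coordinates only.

The value reflects between -9 and 3, moving 5 per step.
  step 7: 2 → -3
  step 8: -3 → -8
  step 9: -8 → -5
  step 10: -5 → 0

p=0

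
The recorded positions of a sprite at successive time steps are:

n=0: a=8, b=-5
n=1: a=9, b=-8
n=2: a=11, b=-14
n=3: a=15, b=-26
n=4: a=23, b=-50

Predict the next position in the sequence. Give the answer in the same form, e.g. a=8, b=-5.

a=39, b=-98

Consecutive displacements (+1, -3), (+2, -6), (+4, -12), (+8, -24) scale by a factor of 2 each step.
step 5: a=23, b=-50 + (+16, -48) → a=39, b=-98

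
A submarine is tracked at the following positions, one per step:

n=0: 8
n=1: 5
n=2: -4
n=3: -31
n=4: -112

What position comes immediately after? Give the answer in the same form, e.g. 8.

-355

Step-to-step displacements: -3, -9, -27, -81; each is 3× the previous.
step 5: -112 − 243 → -355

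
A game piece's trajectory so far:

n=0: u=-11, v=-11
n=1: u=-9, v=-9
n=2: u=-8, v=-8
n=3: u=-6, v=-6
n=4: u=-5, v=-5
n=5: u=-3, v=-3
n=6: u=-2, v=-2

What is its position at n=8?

Step-to-step displacements: (+2, +2), (+1, +1), (+2, +2), (+1, +1), (+2, +2), (+1, +1) — a repeating cycle of length 2.
step 7: apply (+2, +2) → u=0, v=0
step 8: apply (+1, +1) → u=1, v=1

u=1, v=1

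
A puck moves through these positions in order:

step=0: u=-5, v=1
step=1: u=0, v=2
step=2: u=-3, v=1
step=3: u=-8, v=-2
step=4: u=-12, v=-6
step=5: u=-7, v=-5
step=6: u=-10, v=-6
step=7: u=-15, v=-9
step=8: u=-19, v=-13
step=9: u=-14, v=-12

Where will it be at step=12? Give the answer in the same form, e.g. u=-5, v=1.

u=-26, v=-20

The moves between consecutive positions are (+5,+1), (-3,-1), (-5,-3), (-4,-4), (+5,+1), (-3,-1), (-5,-3), (-4,-4), (+5,+1); they repeat the 4-cycle [(+5,+1), (-3,-1), (-5,-3), (-4,-4)].
step 10: apply (-3,-1) → u=-17, v=-13
step 11: apply (-5,-3) → u=-22, v=-16
step 12: apply (-4,-4) → u=-26, v=-20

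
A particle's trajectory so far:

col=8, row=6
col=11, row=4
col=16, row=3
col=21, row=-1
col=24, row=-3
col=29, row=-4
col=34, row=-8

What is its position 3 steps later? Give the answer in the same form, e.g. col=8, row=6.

col=47, row=-15

The moves between consecutive positions are (+3, -2), (+5, -1), (+5, -4), (+3, -2), (+5, -1), (+5, -4); they repeat the 3-cycle [(+3, -2), (+5, -1), (+5, -4)].
step 7: apply (+3, -2) → col=37, row=-10
step 8: apply (+5, -1) → col=42, row=-11
step 9: apply (+5, -4) → col=47, row=-15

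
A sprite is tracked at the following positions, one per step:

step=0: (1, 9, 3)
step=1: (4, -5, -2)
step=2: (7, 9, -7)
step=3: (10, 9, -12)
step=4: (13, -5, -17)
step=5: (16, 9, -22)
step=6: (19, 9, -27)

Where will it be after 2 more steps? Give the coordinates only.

The first coordinate changes by +3 each step, so at step 8 it is 1 + 8·(3) = 25.
The second coordinate repeats the cycle [9, -5, 9] with period 3; step 8 mod 3 = 2, giving 9.
The third coordinate changes by -5 each step, so at step 8 it is 3 + 8·(-5) = -37.

(25, 9, -37)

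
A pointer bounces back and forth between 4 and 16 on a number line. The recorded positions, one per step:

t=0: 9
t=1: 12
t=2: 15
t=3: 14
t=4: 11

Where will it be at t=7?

6

The value reflects between 4 and 16, moving 3 per step.
  step 5: 11 → 8
  step 6: 8 → 5
  step 7: 5 → 6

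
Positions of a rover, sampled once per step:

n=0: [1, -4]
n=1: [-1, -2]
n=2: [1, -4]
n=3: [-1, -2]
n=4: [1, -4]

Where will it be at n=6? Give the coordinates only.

The jumps are [-2, +2], [+2, -2], [-2, +2], [+2, -2] — a geometric progression with ratio -1.
step 5: [1, -4] + [-2, +2] → [-1, -2]
step 6: [-1, -2] + [+2, -2] → [1, -4]

[1, -4]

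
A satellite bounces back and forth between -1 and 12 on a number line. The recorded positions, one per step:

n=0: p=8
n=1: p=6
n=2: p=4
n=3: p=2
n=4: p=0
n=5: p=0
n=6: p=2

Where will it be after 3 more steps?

p=8

The value travels 2 per step and bounces off the walls at -1 and 12.
  step 7: 2 → 4
  step 8: 4 → 6
  step 9: 6 → 8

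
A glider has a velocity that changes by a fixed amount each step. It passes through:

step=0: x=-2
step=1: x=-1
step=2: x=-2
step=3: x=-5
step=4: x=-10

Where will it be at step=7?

x=-37

First differences are +1, -1, -3, -5; their common second difference is -2 (constant acceleration).
step 5: -10 − 7 → x=-17
step 6: -17 − 9 → x=-26
step 7: -26 − 11 → x=-37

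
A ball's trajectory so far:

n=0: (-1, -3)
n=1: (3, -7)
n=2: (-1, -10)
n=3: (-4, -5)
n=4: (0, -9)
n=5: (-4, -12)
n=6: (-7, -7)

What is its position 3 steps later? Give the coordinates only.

(-10, -9)

Differencing gives (+4, -4), (-4, -3), (-3, +5), (+4, -4), (-4, -3), (-3, +5). This is the pattern (+4, -4), (-4, -3), (-3, +5) repeated.
step 7: apply (+4, -4) → (-3, -11)
step 8: apply (-4, -3) → (-7, -14)
step 9: apply (-3, +5) → (-10, -9)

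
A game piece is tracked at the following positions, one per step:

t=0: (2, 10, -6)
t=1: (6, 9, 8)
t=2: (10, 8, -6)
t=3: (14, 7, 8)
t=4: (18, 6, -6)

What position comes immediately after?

The first coordinate changes by +4 each step, so at step 5 it is 2 + 5·(4) = 22.
The second coordinate changes by -1 each step, so at step 5 it is 10 + 5·(-1) = 5.
The third coordinate repeats the cycle [-6, 8] with period 2; step 5 mod 2 = 1, giving 8.

(22, 5, 8)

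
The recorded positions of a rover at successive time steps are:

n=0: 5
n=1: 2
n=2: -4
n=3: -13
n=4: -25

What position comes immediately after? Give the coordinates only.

Successive displacements: -3, -6, -9, -12 — each changes by -3.
step 5: -25 − 15 → -40

-40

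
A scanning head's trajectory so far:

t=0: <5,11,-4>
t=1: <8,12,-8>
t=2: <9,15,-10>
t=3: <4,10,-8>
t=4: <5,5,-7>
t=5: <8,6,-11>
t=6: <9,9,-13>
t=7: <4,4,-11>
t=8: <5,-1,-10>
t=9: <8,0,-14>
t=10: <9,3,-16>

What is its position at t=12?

<5,-7,-13>

The moves between consecutive positions are <+3,+1,-4>, <+1,+3,-2>, <-5,-5,+2>, <+1,-5,+1>, <+3,+1,-4>, <+1,+3,-2>, <-5,-5,+2>, <+1,-5,+1>, <+3,+1,-4>, <+1,+3,-2>; they repeat the 4-cycle [<+3,+1,-4>, <+1,+3,-2>, <-5,-5,+2>, <+1,-5,+1>].
step 11: apply <-5,-5,+2> → <4,-2,-14>
step 12: apply <+1,-5,+1> → <5,-7,-13>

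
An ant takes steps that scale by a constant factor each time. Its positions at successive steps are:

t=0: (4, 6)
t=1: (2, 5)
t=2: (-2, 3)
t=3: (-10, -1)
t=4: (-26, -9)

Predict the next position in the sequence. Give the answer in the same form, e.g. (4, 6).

(-58, -25)

The jumps are (-2, -1), (-4, -2), (-8, -4), (-16, -8) — a geometric progression with ratio 2.
step 5: (-26, -9) + (-32, -16) → (-58, -25)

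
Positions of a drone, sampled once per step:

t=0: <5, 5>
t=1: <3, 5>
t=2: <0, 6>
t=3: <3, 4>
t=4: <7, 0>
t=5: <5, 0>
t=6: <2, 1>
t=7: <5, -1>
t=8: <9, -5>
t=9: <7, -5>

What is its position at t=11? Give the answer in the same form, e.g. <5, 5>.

<7, -6>

Step-to-step displacements: <-2, +0>, <-3, +1>, <+3, -2>, <+4, -4>, <-2, +0>, <-3, +1>, <+3, -2>, <+4, -4>, <-2, +0> — a repeating cycle of length 4.
step 10: apply <-3, +1> → <4, -4>
step 11: apply <+3, -2> → <7, -6>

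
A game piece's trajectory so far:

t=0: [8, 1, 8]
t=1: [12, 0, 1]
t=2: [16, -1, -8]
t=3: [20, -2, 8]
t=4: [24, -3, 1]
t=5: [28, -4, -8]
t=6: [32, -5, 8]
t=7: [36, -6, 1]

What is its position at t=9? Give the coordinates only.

First: linear, +4 per step → 44 at step 9.
Second: linear, -1 per step → -8 at step 9.
Third: cycles through 8, 1, -8 every 3 steps. Step 9 lands at position 0 of the cycle → 8.

[44, -8, 8]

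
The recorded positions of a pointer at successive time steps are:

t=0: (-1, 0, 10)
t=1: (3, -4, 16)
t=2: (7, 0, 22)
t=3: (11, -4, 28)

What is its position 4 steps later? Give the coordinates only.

The first coordinate changes by +4 each step, so at step 7 it is -1 + 7·(4) = 27.
The second coordinate repeats the cycle [0, -4] with period 2; step 7 mod 2 = 1, giving -4.
The third coordinate changes by +6 each step, so at step 7 it is 10 + 7·(6) = 52.

(27, -4, 52)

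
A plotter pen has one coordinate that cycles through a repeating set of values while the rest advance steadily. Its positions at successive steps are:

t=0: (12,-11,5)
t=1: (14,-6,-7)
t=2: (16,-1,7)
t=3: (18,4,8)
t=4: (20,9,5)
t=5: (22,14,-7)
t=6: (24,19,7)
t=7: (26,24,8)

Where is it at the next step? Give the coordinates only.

First: linear, +2 per step → 28 at step 8.
Second: linear, +5 per step → 29 at step 8.
Third: cycles through 5, -7, 7, 8 every 4 steps. Step 8 lands at position 0 of the cycle → 5.

(28,29,5)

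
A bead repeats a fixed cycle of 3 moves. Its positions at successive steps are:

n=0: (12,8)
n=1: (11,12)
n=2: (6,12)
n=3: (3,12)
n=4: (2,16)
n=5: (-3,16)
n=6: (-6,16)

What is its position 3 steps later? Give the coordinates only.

(-15,20)

Step-to-step displacements: (-1,+4), (-5,+0), (-3,+0), (-1,+4), (-5,+0), (-3,+0) — a repeating cycle of length 3.
step 7: apply (-1,+4) → (-7,20)
step 8: apply (-5,+0) → (-12,20)
step 9: apply (-3,+0) → (-15,20)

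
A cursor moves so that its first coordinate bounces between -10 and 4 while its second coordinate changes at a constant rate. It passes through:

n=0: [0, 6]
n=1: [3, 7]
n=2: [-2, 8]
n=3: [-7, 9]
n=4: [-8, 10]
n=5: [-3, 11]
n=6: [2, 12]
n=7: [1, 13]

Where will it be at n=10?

[-6, 16]

The first coordinate travels 5 per step and bounces off the walls at -10 and 4.
  step 8: 1 → -4
  step 9: -4 → -9
  step 10: -9 → -6
The second coordinate changes by +1 each step: at step 10 it is 16.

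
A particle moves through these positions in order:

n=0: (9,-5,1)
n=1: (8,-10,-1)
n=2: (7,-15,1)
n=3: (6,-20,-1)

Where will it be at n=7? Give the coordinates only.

(2,-40,-1)

First: linear, -1 per step → 2 at step 7.
Second: linear, -5 per step → -40 at step 7.
Third: cycles through 1, -1 every 2 steps. Step 7 lands at position 1 of the cycle → -1.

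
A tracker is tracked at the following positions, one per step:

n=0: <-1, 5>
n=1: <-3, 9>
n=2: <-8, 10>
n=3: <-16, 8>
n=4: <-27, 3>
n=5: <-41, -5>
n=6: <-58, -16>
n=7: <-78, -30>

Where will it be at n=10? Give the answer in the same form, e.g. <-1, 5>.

<-156, -90>

First differences are <-2, +4>, <-5, +1>, <-8, -2>, <-11, -5>, <-14, -8>, <-17, -11>, <-20, -14>; their common second difference is <-3, -3> (constant acceleration).
step 8: <-78, -30> + <-23, -17> → <-101, -47>
step 9: <-101, -47> + <-26, -20> → <-127, -67>
step 10: <-127, -67> + <-29, -23> → <-156, -90>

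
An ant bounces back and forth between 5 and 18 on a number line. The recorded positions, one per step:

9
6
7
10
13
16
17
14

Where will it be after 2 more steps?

8

The value reflects between 5 and 18, moving 3 per step.
  step 8: 14 → 11
  step 9: 11 → 8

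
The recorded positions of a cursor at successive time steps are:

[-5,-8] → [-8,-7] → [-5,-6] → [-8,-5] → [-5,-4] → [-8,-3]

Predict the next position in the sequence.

First: cycles through -5, -8 every 2 steps. Step 6 lands at position 0 of the cycle → -5.
Second: linear, +1 per step → -2 at step 6.

[-5,-2]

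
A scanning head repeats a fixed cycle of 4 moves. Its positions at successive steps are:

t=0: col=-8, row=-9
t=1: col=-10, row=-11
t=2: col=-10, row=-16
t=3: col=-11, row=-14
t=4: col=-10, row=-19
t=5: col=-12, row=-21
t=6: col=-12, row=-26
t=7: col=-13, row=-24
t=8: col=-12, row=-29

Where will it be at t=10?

Step-to-step displacements: (-2, -2), (+0, -5), (-1, +2), (+1, -5), (-2, -2), (+0, -5), (-1, +2), (+1, -5) — a repeating cycle of length 4.
step 9: apply (-2, -2) → col=-14, row=-31
step 10: apply (+0, -5) → col=-14, row=-36

col=-14, row=-36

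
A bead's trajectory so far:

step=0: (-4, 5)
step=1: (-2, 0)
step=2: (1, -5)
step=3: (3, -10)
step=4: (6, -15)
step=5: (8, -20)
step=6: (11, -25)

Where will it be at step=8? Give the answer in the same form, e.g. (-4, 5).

Step-to-step displacements: (+2, -5), (+3, -5), (+2, -5), (+3, -5), (+2, -5), (+3, -5) — a repeating cycle of length 2.
step 7: apply (+2, -5) → (13, -30)
step 8: apply (+3, -5) → (16, -35)

(16, -35)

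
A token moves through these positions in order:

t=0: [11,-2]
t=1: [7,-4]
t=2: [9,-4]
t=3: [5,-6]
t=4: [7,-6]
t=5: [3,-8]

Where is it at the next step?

Differencing gives [-4,-2], [+2,+0], [-4,-2], [+2,+0], [-4,-2]. This is the pattern [-4,-2], [+2,+0] repeated.
step 6: apply [+2,+0] → [5,-8]

[5,-8]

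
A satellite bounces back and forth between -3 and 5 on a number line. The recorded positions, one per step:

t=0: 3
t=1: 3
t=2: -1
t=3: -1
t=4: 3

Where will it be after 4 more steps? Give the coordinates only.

3

The value travels 4 per step and bounces off the walls at -3 and 5.
  step 5: 3 → 3
  step 6: 3 → -1
  step 7: -1 → -1
  step 8: -1 → 3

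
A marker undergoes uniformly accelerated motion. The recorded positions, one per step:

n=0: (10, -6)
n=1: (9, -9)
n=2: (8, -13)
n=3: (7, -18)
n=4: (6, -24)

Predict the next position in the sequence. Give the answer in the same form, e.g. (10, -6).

(5, -31)

Taking differences between consecutive positions: (-1, -3), (-1, -4), (-1, -5), (-1, -6). These grow by (+0, -1) each step.
step 5: (6, -24) + (-1, -7) → (5, -31)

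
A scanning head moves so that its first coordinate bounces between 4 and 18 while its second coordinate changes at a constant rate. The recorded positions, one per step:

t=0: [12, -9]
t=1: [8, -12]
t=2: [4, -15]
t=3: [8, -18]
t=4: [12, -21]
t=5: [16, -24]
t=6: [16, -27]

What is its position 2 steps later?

[8, -33]

The first coordinate travels 4 per step and bounces off the walls at 4 and 18.
  step 7: 16 → 12
  step 8: 12 → 8
The second coordinate changes by -3 each step: at step 8 it is -33.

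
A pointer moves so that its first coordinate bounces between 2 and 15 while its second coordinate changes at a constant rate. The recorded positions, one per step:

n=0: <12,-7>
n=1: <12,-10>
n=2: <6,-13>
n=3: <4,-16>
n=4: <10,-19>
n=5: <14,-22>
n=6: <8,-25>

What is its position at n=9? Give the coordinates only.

The first coordinate travels 6 per step and bounces off the walls at 2 and 15.
  step 7: 8 → 2
  step 8: 2 → 8
  step 9: 8 → 14
The second coordinate changes by -3 each step: at step 9 it is -34.

<14,-34>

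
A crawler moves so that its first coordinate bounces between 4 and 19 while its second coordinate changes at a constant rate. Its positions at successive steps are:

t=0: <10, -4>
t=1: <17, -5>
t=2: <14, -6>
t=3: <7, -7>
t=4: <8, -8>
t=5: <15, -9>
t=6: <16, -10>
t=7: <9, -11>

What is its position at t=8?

<6, -12>

The first coordinate reflects between 4 and 19, moving 7 per step.
  step 8: 9 → 6
The second coordinate changes by -1 each step: at step 8 it is -12.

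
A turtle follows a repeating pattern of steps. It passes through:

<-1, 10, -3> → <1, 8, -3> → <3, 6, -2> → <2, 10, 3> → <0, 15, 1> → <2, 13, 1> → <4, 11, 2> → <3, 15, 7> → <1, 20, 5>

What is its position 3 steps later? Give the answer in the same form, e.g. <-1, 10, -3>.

<4, 20, 11>

Step-to-step displacements: <+2, -2, +0>, <+2, -2, +1>, <-1, +4, +5>, <-2, +5, -2>, <+2, -2, +0>, <+2, -2, +1>, <-1, +4, +5>, <-2, +5, -2> — a repeating cycle of length 4.
step 9: apply <+2, -2, +0> → <3, 18, 5>
step 10: apply <+2, -2, +1> → <5, 16, 6>
step 11: apply <-1, +4, +5> → <4, 20, 11>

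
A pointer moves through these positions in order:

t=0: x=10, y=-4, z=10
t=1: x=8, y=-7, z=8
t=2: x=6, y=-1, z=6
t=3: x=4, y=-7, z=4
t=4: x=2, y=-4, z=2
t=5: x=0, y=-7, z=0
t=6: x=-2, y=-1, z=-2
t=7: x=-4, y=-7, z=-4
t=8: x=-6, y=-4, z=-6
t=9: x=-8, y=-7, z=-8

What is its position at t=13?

The x coordinate changes by -2 each step, so at step 13 it is 10 + 13·(-2) = -16.
The y coordinate repeats the cycle [-4, -7, -1, -7] with period 4; step 13 mod 4 = 1, giving -7.
The z coordinate changes by -2 each step, so at step 13 it is 10 + 13·(-2) = -16.

x=-16, y=-7, z=-16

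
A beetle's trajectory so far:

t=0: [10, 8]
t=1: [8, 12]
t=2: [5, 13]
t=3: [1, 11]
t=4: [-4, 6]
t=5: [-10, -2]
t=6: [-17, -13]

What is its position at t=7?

First differences are [-2, +4], [-3, +1], [-4, -2], [-5, -5], [-6, -8], [-7, -11]; their common second difference is [-1, -3] (constant acceleration).
step 7: [-17, -13] + [-8, -14] → [-25, -27]

[-25, -27]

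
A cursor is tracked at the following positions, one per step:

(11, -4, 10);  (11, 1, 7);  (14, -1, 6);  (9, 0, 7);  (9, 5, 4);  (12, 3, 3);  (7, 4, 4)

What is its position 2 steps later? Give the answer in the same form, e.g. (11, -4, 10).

Step-to-step displacements: (+0, +5, -3), (+3, -2, -1), (-5, +1, +1), (+0, +5, -3), (+3, -2, -1), (-5, +1, +1) — a repeating cycle of length 3.
step 7: apply (+0, +5, -3) → (7, 9, 1)
step 8: apply (+3, -2, -1) → (10, 7, 0)

(10, 7, 0)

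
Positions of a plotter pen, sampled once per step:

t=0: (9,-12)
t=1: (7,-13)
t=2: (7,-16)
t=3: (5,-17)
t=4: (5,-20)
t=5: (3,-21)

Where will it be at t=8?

(1,-28)

Step-to-step displacements: (-2,-1), (+0,-3), (-2,-1), (+0,-3), (-2,-1) — a repeating cycle of length 2.
step 6: apply (+0,-3) → (3,-24)
step 7: apply (-2,-1) → (1,-25)
step 8: apply (+0,-3) → (1,-28)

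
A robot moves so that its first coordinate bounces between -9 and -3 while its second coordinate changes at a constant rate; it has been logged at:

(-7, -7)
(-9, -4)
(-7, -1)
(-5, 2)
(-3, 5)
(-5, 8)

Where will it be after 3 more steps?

(-7, 17)

The first coordinate travels 2 per step and bounces off the walls at -9 and -3.
  step 6: -5 → -7
  step 7: -7 → -9
  step 8: -9 → -7
The second coordinate changes by +3 each step: at step 8 it is 17.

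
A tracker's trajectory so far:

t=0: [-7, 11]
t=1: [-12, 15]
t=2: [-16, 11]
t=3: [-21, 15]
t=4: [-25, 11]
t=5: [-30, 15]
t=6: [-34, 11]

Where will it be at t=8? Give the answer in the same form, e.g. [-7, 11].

The moves between consecutive positions are [-5, +4], [-4, -4], [-5, +4], [-4, -4], [-5, +4], [-4, -4]; they repeat the 2-cycle [[-5, +4], [-4, -4]].
step 7: apply [-5, +4] → [-39, 15]
step 8: apply [-4, -4] → [-43, 11]

[-43, 11]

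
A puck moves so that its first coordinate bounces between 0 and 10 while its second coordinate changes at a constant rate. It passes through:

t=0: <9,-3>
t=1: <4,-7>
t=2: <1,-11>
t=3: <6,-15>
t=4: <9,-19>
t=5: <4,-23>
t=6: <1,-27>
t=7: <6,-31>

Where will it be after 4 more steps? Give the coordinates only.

<6,-47>

The first coordinate travels 5 per step and bounces off the walls at 0 and 10.
  step 8: 6 → 9
  step 9: 9 → 4
  step 10: 4 → 1
  step 11: 1 → 6
The second coordinate changes by -4 each step: at step 11 it is -47.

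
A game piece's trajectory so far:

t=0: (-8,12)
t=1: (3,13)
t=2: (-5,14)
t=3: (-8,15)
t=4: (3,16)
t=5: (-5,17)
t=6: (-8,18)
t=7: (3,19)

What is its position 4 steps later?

First: cycles through -8, 3, -5 every 3 steps. Step 11 lands at position 2 of the cycle → -5.
Second: linear, +1 per step → 23 at step 11.

(-5,23)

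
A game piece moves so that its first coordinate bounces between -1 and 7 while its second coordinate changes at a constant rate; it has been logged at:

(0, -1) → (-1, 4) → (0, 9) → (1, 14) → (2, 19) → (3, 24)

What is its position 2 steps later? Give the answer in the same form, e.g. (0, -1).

The first coordinate reflects between -1 and 7, moving 1 per step.
  step 6: 3 → 4
  step 7: 4 → 5
The second coordinate changes by +5 each step: at step 7 it is 34.

(5, 34)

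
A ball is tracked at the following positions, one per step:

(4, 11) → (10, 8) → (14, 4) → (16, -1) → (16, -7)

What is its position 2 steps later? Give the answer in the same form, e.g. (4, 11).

(10, -22)

First differences are (+6, -3), (+4, -4), (+2, -5), (+0, -6); their common second difference is (-2, -1) (constant acceleration).
step 5: (16, -7) + (-2, -7) → (14, -14)
step 6: (14, -14) + (-4, -8) → (10, -22)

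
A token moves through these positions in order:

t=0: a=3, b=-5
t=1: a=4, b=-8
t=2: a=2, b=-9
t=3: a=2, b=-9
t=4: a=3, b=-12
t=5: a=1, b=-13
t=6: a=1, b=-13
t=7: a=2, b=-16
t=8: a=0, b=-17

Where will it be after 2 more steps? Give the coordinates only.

Differencing gives (+1,-3), (-2,-1), (+0,+0), (+1,-3), (-2,-1), (+0,+0), (+1,-3), (-2,-1). This is the pattern (+1,-3), (-2,-1), (+0,+0) repeated.
step 9: apply (+0,+0) → a=0, b=-17
step 10: apply (+1,-3) → a=1, b=-20

a=1, b=-20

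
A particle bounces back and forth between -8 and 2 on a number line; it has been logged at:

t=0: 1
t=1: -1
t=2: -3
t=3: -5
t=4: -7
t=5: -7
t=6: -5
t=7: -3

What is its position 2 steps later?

The value travels 2 per step and bounces off the walls at -8 and 2.
  step 8: -3 → -1
  step 9: -1 → 1

1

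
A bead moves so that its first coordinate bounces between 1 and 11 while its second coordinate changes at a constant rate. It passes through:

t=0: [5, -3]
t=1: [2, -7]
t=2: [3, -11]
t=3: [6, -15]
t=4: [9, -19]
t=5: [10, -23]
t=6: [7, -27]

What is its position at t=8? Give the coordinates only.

The first coordinate reflects between 1 and 11, moving 3 per step.
  step 7: 7 → 4
  step 8: 4 → 1
The second coordinate changes by -4 each step: at step 8 it is -35.

[1, -35]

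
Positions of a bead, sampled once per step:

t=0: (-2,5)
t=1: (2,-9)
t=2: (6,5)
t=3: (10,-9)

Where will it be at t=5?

(18,-9)

The first coordinate changes by +4 each step, so at step 5 it is -2 + 5·(4) = 18.
The second coordinate repeats the cycle [5, -9] with period 2; step 5 mod 2 = 1, giving -9.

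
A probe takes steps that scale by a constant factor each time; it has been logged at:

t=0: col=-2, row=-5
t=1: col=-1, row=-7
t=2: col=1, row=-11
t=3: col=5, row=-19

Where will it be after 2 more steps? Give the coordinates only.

col=29, row=-67

Step-to-step displacements: (+1, -2), (+2, -4), (+4, -8); each is 2× the previous.
step 4: col=5, row=-19 + (+8, -16) → col=13, row=-35
step 5: col=13, row=-35 + (+16, -32) → col=29, row=-67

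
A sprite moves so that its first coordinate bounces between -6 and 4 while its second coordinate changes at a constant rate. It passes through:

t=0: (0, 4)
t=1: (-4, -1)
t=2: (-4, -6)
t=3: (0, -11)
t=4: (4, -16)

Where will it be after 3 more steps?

The first coordinate reflects between -6 and 4, moving 4 per step.
  step 5: 4 → 0
  step 6: 0 → -4
  step 7: -4 → -4
The second coordinate changes by -5 each step: at step 7 it is -31.

(-4, -31)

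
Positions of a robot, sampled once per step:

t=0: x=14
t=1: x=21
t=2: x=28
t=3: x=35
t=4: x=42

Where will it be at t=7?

Constant displacement of +7 per step.
step 5: 42 + 7 → x=49
step 6: 49 + 7 → x=56
step 7: 56 + 7 → x=63

x=63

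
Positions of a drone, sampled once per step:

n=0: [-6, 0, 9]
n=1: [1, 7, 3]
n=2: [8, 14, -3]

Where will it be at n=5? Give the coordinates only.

[29, 35, -21]

Each step adds [+7, +7, -6] to the position.
step 3: [8, 14, -3] + [+7, +7, -6] → [15, 21, -9]
step 4: [15, 21, -9] + [+7, +7, -6] → [22, 28, -15]
step 5: [22, 28, -15] + [+7, +7, -6] → [29, 35, -21]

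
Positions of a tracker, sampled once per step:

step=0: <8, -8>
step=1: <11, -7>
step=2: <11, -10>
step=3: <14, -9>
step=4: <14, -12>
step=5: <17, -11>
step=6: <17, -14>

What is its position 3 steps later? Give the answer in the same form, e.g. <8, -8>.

<23, -15>

The moves between consecutive positions are <+3, +1>, <+0, -3>, <+3, +1>, <+0, -3>, <+3, +1>, <+0, -3>; they repeat the 2-cycle [<+3, +1>, <+0, -3>].
step 7: apply <+3, +1> → <20, -13>
step 8: apply <+0, -3> → <20, -16>
step 9: apply <+3, +1> → <23, -15>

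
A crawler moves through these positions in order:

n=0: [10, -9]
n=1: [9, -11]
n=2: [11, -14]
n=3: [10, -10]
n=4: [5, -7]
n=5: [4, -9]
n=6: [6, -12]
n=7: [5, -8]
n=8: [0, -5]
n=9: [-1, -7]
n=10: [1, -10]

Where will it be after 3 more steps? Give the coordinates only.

[-6, -5]

The moves between consecutive positions are [-1, -2], [+2, -3], [-1, +4], [-5, +3], [-1, -2], [+2, -3], [-1, +4], [-5, +3], [-1, -2], [+2, -3]; they repeat the 4-cycle [[-1, -2], [+2, -3], [-1, +4], [-5, +3]].
step 11: apply [-1, +4] → [0, -6]
step 12: apply [-5, +3] → [-5, -3]
step 13: apply [-1, -2] → [-6, -5]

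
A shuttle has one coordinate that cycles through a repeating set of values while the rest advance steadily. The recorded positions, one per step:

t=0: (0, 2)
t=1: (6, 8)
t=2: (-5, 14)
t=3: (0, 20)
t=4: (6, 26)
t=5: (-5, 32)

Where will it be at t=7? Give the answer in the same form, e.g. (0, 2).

The first coordinate repeats the cycle [0, 6, -5] with period 3; step 7 mod 3 = 1, giving 6.
The second coordinate changes by +6 each step, so at step 7 it is 2 + 7·(6) = 44.

(6, 44)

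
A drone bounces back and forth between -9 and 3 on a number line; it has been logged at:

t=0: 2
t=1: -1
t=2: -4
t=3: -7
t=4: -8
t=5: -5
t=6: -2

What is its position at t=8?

The value reflects between -9 and 3, moving 3 per step.
  step 7: -2 → 1
  step 8: 1 → 2

2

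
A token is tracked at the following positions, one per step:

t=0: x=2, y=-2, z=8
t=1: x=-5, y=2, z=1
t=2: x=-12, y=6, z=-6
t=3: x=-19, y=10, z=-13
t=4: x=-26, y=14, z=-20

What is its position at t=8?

Constant displacement of (-7,+4,-7) per step.
step 5: x=-26, y=14, z=-20 + (-7,+4,-7) → x=-33, y=18, z=-27
step 6: x=-33, y=18, z=-27 + (-7,+4,-7) → x=-40, y=22, z=-34
step 7: x=-40, y=22, z=-34 + (-7,+4,-7) → x=-47, y=26, z=-41
step 8: x=-47, y=26, z=-41 + (-7,+4,-7) → x=-54, y=30, z=-48

x=-54, y=30, z=-48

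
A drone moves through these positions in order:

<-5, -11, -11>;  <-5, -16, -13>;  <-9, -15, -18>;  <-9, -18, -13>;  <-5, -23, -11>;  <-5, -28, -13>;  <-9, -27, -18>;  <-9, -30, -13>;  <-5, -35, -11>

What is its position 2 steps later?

<-9, -39, -18>

The moves between consecutive positions are <+0, -5, -2>, <-4, +1, -5>, <+0, -3, +5>, <+4, -5, +2>, <+0, -5, -2>, <-4, +1, -5>, <+0, -3, +5>, <+4, -5, +2>; they repeat the 4-cycle [<+0, -5, -2>, <-4, +1, -5>, <+0, -3, +5>, <+4, -5, +2>].
step 9: apply <+0, -5, -2> → <-5, -40, -13>
step 10: apply <-4, +1, -5> → <-9, -39, -18>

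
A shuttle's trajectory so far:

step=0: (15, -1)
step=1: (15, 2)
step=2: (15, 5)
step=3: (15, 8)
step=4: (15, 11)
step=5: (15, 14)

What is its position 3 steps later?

(15, 23)

Constant displacement of (+0, +3) per step.
step 6: (15, 14) + (+0, +3) → (15, 17)
step 7: (15, 17) + (+0, +3) → (15, 20)
step 8: (15, 20) + (+0, +3) → (15, 23)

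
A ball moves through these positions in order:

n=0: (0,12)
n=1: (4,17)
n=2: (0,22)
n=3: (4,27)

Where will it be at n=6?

The first coordinate repeats the cycle [0, 4] with period 2; step 6 mod 2 = 0, giving 0.
The second coordinate changes by +5 each step, so at step 6 it is 12 + 6·(5) = 42.

(0,42)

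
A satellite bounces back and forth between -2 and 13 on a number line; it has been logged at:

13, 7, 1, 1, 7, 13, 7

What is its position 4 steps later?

The value travels 6 per step and bounces off the walls at -2 and 13.
  step 7: 7 → 1
  step 8: 1 → 1
  step 9: 1 → 7
  step 10: 7 → 13

13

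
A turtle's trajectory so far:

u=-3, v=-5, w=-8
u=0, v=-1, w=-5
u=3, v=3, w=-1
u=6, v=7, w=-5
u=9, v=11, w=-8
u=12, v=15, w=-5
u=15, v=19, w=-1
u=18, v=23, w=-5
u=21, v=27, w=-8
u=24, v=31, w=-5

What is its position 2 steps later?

u=30, v=39, w=-5

U: linear, +3 per step → 30 at step 11.
V: linear, +4 per step → 39 at step 11.
W: cycles through -8, -5, -1, -5 every 4 steps. Step 11 lands at position 3 of the cycle → -5.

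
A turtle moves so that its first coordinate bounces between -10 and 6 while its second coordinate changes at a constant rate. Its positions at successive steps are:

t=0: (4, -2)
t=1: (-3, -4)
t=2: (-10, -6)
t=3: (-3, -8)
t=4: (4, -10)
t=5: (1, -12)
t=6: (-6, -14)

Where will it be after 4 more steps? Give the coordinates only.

The first coordinate travels 7 per step and bounces off the walls at -10 and 6.
  step 7: -6 → -7
  step 8: -7 → 0
  step 9: 0 → 5
  step 10: 5 → -2
The second coordinate changes by -2 each step: at step 10 it is -22.

(-2, -22)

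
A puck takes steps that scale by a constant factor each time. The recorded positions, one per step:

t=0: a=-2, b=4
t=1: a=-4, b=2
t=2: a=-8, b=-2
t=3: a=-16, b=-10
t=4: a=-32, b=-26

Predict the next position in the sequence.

The jumps are (-2,-2), (-4,-4), (-8,-8), (-16,-16) — a geometric progression with ratio 2.
step 5: a=-32, b=-26 + (-32,-32) → a=-64, b=-58

a=-64, b=-58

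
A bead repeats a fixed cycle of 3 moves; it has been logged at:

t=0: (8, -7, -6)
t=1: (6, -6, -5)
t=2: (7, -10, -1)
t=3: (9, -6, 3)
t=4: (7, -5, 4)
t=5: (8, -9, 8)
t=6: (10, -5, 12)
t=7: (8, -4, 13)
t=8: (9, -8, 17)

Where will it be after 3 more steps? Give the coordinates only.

Step-to-step displacements: (-2, +1, +1), (+1, -4, +4), (+2, +4, +4), (-2, +1, +1), (+1, -4, +4), (+2, +4, +4), (-2, +1, +1), (+1, -4, +4) — a repeating cycle of length 3.
step 9: apply (+2, +4, +4) → (11, -4, 21)
step 10: apply (-2, +1, +1) → (9, -3, 22)
step 11: apply (+1, -4, +4) → (10, -7, 26)

(10, -7, 26)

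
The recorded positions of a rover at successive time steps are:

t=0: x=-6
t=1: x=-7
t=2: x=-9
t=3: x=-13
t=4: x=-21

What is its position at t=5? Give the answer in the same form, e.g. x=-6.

Consecutive displacements -1, -2, -4, -8 scale by a factor of 2 each step.
step 5: -21 − 16 → x=-37

x=-37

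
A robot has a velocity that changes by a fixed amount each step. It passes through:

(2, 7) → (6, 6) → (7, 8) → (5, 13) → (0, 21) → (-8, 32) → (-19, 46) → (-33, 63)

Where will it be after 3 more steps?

(-93, 132)

Taking differences between consecutive positions: (+4, -1), (+1, +2), (-2, +5), (-5, +8), (-8, +11), (-11, +14), (-14, +17). These grow by (-3, +3) each step.
step 8: (-33, 63) + (-17, +20) → (-50, 83)
step 9: (-50, 83) + (-20, +23) → (-70, 106)
step 10: (-70, 106) + (-23, +26) → (-93, 132)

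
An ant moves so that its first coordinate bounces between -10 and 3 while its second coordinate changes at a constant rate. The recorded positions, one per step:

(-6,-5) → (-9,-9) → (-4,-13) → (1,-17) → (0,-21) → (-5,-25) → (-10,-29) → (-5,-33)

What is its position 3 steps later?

(-4,-45)

The first coordinate travels 5 per step and bounces off the walls at -10 and 3.
  step 8: -5 → 0
  step 9: 0 → 1
  step 10: 1 → -4
The second coordinate changes by -4 each step: at step 10 it is -45.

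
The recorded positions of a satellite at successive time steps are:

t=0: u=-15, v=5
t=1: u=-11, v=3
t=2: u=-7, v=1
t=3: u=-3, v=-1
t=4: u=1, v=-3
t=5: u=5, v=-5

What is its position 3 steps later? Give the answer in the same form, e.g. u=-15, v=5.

The position changes by (+4, -2) every step.
step 6: u=5, v=-5 + (+4, -2) → u=9, v=-7
step 7: u=9, v=-7 + (+4, -2) → u=13, v=-9
step 8: u=13, v=-9 + (+4, -2) → u=17, v=-11

u=17, v=-11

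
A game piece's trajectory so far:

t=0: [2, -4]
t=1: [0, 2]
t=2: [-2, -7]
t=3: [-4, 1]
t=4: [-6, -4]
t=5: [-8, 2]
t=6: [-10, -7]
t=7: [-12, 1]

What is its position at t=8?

The first coordinate changes by -2 each step, so at step 8 it is 2 + 8·(-2) = -14.
The second coordinate repeats the cycle [-4, 2, -7, 1] with period 4; step 8 mod 4 = 0, giving -4.

[-14, -4]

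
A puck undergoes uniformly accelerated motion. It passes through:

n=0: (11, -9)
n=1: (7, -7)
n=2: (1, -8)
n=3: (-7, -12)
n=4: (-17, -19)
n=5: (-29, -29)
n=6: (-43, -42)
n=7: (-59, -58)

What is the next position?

First differences are (-4, +2), (-6, -1), (-8, -4), (-10, -7), (-12, -10), (-14, -13), (-16, -16); their common second difference is (-2, -3) (constant acceleration).
step 8: (-59, -58) + (-18, -19) → (-77, -77)

(-77, -77)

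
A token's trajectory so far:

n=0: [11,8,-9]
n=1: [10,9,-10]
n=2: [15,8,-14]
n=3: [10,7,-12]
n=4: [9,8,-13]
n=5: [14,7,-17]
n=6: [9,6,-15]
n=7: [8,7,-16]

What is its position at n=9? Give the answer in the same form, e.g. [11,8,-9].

[8,5,-18]

Step-to-step displacements: [-1,+1,-1], [+5,-1,-4], [-5,-1,+2], [-1,+1,-1], [+5,-1,-4], [-5,-1,+2], [-1,+1,-1] — a repeating cycle of length 3.
step 8: apply [+5,-1,-4] → [13,6,-20]
step 9: apply [-5,-1,+2] → [8,5,-18]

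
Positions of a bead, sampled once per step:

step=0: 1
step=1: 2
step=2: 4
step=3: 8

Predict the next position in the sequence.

16

Step-to-step displacements: +1, +2, +4; each is 2× the previous.
step 4: 8 + 8 → 16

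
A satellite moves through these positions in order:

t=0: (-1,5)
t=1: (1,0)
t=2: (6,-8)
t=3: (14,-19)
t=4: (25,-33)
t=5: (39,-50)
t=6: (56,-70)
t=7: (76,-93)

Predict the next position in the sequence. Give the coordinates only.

(99,-119)

First differences are (+2,-5), (+5,-8), (+8,-11), (+11,-14), (+14,-17), (+17,-20), (+20,-23); their common second difference is (+3,-3) (constant acceleration).
step 8: (76,-93) + (+23,-26) → (99,-119)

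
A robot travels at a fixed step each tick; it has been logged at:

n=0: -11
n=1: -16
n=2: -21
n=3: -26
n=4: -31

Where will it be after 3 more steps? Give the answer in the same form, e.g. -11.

-46

Each step adds -5 to the position.
step 5: -31 − 5 → -36
step 6: -36 − 5 → -41
step 7: -41 − 5 → -46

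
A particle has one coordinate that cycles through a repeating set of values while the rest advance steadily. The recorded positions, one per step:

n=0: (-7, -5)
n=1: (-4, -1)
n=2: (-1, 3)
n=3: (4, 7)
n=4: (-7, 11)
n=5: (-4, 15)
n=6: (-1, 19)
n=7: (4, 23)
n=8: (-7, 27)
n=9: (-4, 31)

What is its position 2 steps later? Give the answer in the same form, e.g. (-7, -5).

(4, 39)

The first coordinate repeats the cycle [-7, -4, -1, 4] with period 4; step 11 mod 4 = 3, giving 4.
The second coordinate changes by +4 each step, so at step 11 it is -5 + 11·(4) = 39.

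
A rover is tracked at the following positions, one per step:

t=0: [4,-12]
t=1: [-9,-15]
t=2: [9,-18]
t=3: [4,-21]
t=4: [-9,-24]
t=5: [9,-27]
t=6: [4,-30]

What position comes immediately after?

[-9,-33]

First: cycles through 4, -9, 9 every 3 steps. Step 7 lands at position 1 of the cycle → -9.
Second: linear, -3 per step → -33 at step 7.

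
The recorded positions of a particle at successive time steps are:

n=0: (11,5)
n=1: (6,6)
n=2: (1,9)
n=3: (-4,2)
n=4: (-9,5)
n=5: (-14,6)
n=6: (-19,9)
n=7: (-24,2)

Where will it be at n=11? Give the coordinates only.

The first coordinate changes by -5 each step, so at step 11 it is 11 + 11·(-5) = -44.
The second coordinate repeats the cycle [5, 6, 9, 2] with period 4; step 11 mod 4 = 3, giving 2.

(-44,2)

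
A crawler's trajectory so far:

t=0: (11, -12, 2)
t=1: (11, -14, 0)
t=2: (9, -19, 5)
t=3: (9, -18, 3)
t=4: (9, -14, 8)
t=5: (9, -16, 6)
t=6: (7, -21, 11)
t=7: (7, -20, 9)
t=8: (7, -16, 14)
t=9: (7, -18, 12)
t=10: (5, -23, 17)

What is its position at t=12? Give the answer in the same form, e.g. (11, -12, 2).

The moves between consecutive positions are (+0, -2, -2), (-2, -5, +5), (+0, +1, -2), (+0, +4, +5), (+0, -2, -2), (-2, -5, +5), (+0, +1, -2), (+0, +4, +5), (+0, -2, -2), (-2, -5, +5); they repeat the 4-cycle [(+0, -2, -2), (-2, -5, +5), (+0, +1, -2), (+0, +4, +5)].
step 11: apply (+0, +1, -2) → (5, -22, 15)
step 12: apply (+0, +4, +5) → (5, -18, 20)

(5, -18, 20)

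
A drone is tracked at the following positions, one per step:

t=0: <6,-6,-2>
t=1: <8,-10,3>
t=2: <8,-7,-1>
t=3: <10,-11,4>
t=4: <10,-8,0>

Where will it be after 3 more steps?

<14,-13,6>

Step-to-step displacements: <+2,-4,+5>, <+0,+3,-4>, <+2,-4,+5>, <+0,+3,-4> — a repeating cycle of length 2.
step 5: apply <+2,-4,+5> → <12,-12,5>
step 6: apply <+0,+3,-4> → <12,-9,1>
step 7: apply <+2,-4,+5> → <14,-13,6>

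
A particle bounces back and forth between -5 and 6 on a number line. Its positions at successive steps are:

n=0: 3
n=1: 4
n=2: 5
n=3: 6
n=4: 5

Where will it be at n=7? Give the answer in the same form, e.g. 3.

2

The value reflects between -5 and 6, moving 1 per step.
  step 5: 5 → 4
  step 6: 4 → 3
  step 7: 3 → 2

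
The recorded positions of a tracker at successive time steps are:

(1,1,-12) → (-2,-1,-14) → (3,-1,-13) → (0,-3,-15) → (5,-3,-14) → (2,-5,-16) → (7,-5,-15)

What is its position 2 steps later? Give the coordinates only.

The moves between consecutive positions are (-3,-2,-2), (+5,+0,+1), (-3,-2,-2), (+5,+0,+1), (-3,-2,-2), (+5,+0,+1); they repeat the 2-cycle [(-3,-2,-2), (+5,+0,+1)].
step 7: apply (-3,-2,-2) → (4,-7,-17)
step 8: apply (+5,+0,+1) → (9,-7,-16)

(9,-7,-16)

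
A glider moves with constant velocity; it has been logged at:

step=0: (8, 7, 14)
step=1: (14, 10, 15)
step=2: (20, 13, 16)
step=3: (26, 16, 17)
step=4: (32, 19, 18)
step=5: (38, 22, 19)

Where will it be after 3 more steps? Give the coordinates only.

(56, 31, 22)

Each step adds (+6, +3, +1) to the position.
step 6: (38, 22, 19) + (+6, +3, +1) → (44, 25, 20)
step 7: (44, 25, 20) + (+6, +3, +1) → (50, 28, 21)
step 8: (50, 28, 21) + (+6, +3, +1) → (56, 31, 22)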